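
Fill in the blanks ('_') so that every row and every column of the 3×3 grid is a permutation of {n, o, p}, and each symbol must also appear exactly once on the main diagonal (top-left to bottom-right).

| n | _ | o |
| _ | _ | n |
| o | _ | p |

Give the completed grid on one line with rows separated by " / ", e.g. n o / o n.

n p o / p o n / o n p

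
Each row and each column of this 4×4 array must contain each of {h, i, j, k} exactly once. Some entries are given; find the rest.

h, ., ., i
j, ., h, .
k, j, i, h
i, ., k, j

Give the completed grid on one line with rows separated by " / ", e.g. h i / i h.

At row 1, column 2: row 1 has {h,i}; column 2 has {j}; that leaves k.
At row 1, column 3: row 1 has {h,i,k}; column 3 has {h,i,k}; that leaves j.
At row 2, column 2: row 2 has {h,j}; column 2 has {j,k}; that leaves i.
At row 2, column 4: row 2 has {h,i,j}; column 4 has {h,i,j}; that leaves k.
At row 4, column 2: row 4 has {i,j,k}; column 2 has {i,j,k}; that leaves h.

h k j i / j i h k / k j i h / i h k j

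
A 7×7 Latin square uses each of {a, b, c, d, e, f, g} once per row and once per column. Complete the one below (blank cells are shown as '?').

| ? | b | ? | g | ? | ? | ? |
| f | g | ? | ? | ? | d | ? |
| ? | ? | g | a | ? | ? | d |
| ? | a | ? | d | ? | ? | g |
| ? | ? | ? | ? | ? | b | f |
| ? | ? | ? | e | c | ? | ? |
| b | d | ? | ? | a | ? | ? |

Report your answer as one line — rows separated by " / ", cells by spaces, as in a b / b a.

a b f g d c e / f g c b e d a / e c g a b f d / c a b d f e g / d e a c g b f / g f d e c a b / b d e f a g c

(r5,c4): row 5 has {b,f}; column 4 has {a,d,e,g}, so it must be c.
(r6,c2): row 6 has {c,e}; column 2 has {a,b,d,g}, so it must be f.
(r7,c4): row 7 has {a,b,d}; column 4 has {a,c,d,e,g}, so it must be f.
(r2,c4): row 2 has {d,f,g}; column 4 has {a,c,d,e,f,g}, so it must be b.
(r2,c5): row 2 has {b,d,f,g}; column 5 has {a,c}, so it must be e.
(r5,c2): row 5 has {b,c,f}; column 2 has {a,b,d,f,g}, so it must be e.
(r3,c2): row 3 has {a,d,g}; column 2 has {a,b,d,e,f,g}, so it must be c.
(r3,c1): row 3 has {a,c,d,g}; column 1 has {b,f}, so it must be e.
(r3,c6): row 3 has {a,c,d,e,g}; column 6 has {b,d}, so it must be f.
(r4,c1): row 4 has {a,d,g}; column 1 has {b,e,f}, so it must be c.
(r4,c6): row 4 has {a,c,d,g}; column 6 has {b,d,f}, so it must be e.
(r3,c5): row 3 has {a,c,d,e,f,g}; column 5 has {a,c,e}, so it must be b.
(r4,c5): row 4 has {a,c,d,e,g}; column 5 has {a,b,c,e}, so it must be f.
(r1,c5): row 1 has {b,g}; column 5 has {a,b,c,e,f}, so it must be d.
(r4,c3): row 4 has {a,c,d,e,f,g}; column 3 has {g}, so it must be b.
(r5,c5): row 5 has {b,c,e,f}; column 5 has {a,b,c,d,e,f}, so it must be g.
(r1,c1): row 1 has {b,d,g}; column 1 has {b,c,e,f}, so it must be a.
(r1,c6): row 1 has {a,b,d,g}; column 6 has {b,d,e,f}, so it must be c.
(r1,c7): row 1 has {a,b,c,d,g}; column 7 has {d,f,g}, so it must be e.
(r5,c1): row 5 has {b,c,e,f,g}; column 1 has {a,b,c,e,f}, so it must be d.
(r5,c3): row 5 has {b,c,d,e,f,g}; column 3 has {b,g}, so it must be a.
(r6,c1): row 6 has {c,e,f}; column 1 has {a,b,c,d,e,f}, so it must be g.
(r6,c3): row 6 has {c,e,f,g}; column 3 has {a,b,g}, so it must be d.
(r6,c6): row 6 has {c,d,e,f,g}; column 6 has {b,c,d,e,f}, so it must be a.
(r6,c7): row 6 has {a,c,d,e,f,g}; column 7 has {d,e,f,g}, so it must be b.
(r7,c6): row 7 has {a,b,d,f}; column 6 has {a,b,c,d,e,f}, so it must be g.
(r7,c7): row 7 has {a,b,d,f,g}; column 7 has {b,d,e,f,g}, so it must be c.
(r1,c3): row 1 has {a,b,c,d,e,g}; column 3 has {a,b,d,g}, so it must be f.
(r2,c3): row 2 has {b,d,e,f,g}; column 3 has {a,b,d,f,g}, so it must be c.
(r2,c7): row 2 has {b,c,d,e,f,g}; column 7 has {b,c,d,e,f,g}, so it must be a.
(r7,c3): row 7 has {a,b,c,d,f,g}; column 3 has {a,b,c,d,f,g}, so it must be e.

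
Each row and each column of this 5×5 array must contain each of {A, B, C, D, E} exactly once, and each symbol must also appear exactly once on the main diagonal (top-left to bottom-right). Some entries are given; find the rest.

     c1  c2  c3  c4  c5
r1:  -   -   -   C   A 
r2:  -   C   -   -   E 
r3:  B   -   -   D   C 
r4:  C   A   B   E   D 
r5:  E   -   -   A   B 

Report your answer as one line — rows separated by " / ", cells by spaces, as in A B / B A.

D B E C A / A C D B E / B E A D C / C A B E D / E D C A B

(r1,c1): row 1 has {A,C}; column 1 has {B,C,E}; the diagonal has {B,C,E}, so it must be D.
(r1,c3): row 1 has {A,C,D}; column 3 has {B}, so it must be E.
(r2,c1): row 2 has {C,E}; column 1 has {B,C,D,E}, so it must be A.
(r2,c3): row 2 has {A,C,E}; column 3 has {B,E}, so it must be D.
(r2,c4): row 2 has {A,C,D,E}; column 4 has {A,C,D,E}, so it must be B.
(r3,c2): row 3 has {B,C,D}; column 2 has {A,C}, so it must be E.
(r3,c3): row 3 has {B,C,D,E}; column 3 has {B,D,E}; the diagonal has {B,C,D,E}, so it must be A.
(r5,c2): row 5 has {A,B,E}; column 2 has {A,C,E}, so it must be D.
(r5,c3): row 5 has {A,B,D,E}; column 3 has {A,B,D,E}, so it must be C.
(r1,c2): row 1 has {A,C,D,E}; column 2 has {A,C,D,E}, so it must be B.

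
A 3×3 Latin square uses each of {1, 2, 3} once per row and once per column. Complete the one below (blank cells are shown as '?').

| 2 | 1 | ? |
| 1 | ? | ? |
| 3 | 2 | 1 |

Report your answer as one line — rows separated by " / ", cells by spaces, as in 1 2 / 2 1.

Cell (r1,c3): row 1 has {1,2}; column 3 has {1} → 3.
Cell (r2,c2): row 2 has {1}; column 2 has {1,2} → 3.
Cell (r2,c3): row 2 has {1,3}; column 3 has {1,3} → 2.

2 1 3 / 1 3 2 / 3 2 1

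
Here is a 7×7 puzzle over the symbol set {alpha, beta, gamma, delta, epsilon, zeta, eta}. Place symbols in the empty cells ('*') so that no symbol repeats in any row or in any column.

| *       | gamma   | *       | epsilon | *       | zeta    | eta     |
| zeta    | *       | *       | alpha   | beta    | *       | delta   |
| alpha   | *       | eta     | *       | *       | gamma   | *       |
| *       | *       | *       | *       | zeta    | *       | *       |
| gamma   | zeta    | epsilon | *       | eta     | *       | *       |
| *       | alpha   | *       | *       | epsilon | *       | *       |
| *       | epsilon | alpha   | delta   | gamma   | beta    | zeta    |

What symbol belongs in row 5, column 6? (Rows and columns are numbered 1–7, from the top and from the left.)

(r2,c2): row 2 has {alpha,beta,delta,zeta}; column 2 has {alpha,gamma,epsilon,zeta}, so it must be eta.
(r2,c3): row 2 has {alpha,beta,delta,zeta,eta}; column 3 has {alpha,epsilon,eta}, so it must be gamma.
(r2,c6): row 2 has {alpha,beta,gamma,delta,zeta,eta}; column 6 has {beta,gamma,zeta}, so it must be epsilon.
(r3,c5): row 3 has {alpha,gamma,eta}; column 5 has {beta,gamma,epsilon,zeta,eta}, so it must be delta.
(r5,c4): row 5 has {gamma,epsilon,zeta,eta}; column 4 has {alpha,delta,epsilon}, so it must be beta.
(r5,c7): row 5 has {beta,gamma,epsilon,zeta,eta}; column 7 has {delta,zeta,eta}, so it must be alpha.
(r7,c1): row 7 has {alpha,beta,gamma,delta,epsilon,zeta}; column 1 has {alpha,gamma,zeta}, so it must be eta.
(r1,c5): row 1 has {gamma,epsilon,zeta,eta}; column 5 has {beta,gamma,delta,epsilon,zeta,eta}, so it must be alpha.
(r3,c2): row 3 has {alpha,gamma,delta,eta}; column 2 has {alpha,gamma,epsilon,zeta,eta}, so it must be beta.
(r3,c4): row 3 has {alpha,beta,gamma,delta,eta}; column 4 has {alpha,beta,delta,epsilon}, so it must be zeta.
(r3,c7): row 3 has {alpha,beta,gamma,delta,zeta,eta}; column 7 has {alpha,delta,zeta,eta}, so it must be epsilon.
(r4,c2): row 4 has {zeta}; column 2 has {alpha,beta,gamma,epsilon,zeta,eta}, so it must be delta.
(r4,c3): row 4 has {delta,zeta}; column 3 has {alpha,gamma,epsilon,eta}, so it must be beta.
(r4,c7): row 4 has {beta,delta,zeta}; column 7 has {alpha,delta,epsilon,zeta,eta}, so it must be gamma.
(r5,c6): row 5 has {alpha,beta,gamma,epsilon,zeta,eta}; column 6 has {beta,gamma,epsilon,zeta}, so it must be delta.

delta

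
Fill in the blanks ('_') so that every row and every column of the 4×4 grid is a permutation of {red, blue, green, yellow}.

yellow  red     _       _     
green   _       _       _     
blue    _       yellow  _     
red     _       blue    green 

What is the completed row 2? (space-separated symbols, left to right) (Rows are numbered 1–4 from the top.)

green blue red yellow

(r1,c3) = green
(r1,c4) = blue
(r2,c3) = red
(r2,c4) = yellow
(r3,c2) = green
(r3,c4) = red
(r4,c2) = yellow
(r2,c2) = blue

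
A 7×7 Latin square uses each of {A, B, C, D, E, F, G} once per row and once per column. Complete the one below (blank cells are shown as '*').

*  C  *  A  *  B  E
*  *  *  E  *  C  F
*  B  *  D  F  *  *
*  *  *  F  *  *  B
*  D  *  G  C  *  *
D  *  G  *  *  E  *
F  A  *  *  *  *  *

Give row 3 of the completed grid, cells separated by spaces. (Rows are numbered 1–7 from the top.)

(r1,c1) = G
(r1,c5) = D
(r2,c2) = G
(r4,c2) = E
(r5,c7) = A
(r6,c2) = F
(r6,c7) = C
(r1,c3) = F
(r3,c7) = G
(r5,c6) = F
(r6,c4) = B
(r6,c5) = A
(r7,c4) = C
(r7,c7) = D
(r2,c5) = B
(r3,c6) = A
(r4,c5) = G
(r4,c6) = D
(r7,c5) = E
(r7,c6) = G
(r2,c1) = A
(r2,c3) = D
(r4,c1) = C
(r4,c3) = A
(r7,c3) = B
(r3,c1) = E
(r3,c3) = C

E B C D F A G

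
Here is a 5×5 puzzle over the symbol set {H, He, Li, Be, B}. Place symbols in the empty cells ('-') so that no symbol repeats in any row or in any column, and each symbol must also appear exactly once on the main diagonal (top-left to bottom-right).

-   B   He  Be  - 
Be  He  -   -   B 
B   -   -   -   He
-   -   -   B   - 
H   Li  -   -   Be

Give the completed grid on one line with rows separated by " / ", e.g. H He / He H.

Li B He Be H / Be He Li H B / B Be H Li He / He H Be B Li / H Li B He Be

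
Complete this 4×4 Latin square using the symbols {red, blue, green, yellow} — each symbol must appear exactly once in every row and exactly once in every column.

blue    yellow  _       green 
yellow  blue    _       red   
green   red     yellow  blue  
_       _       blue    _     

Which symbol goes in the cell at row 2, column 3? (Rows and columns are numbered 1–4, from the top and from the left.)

(r1,c3) = red
(r2,c3) = green

green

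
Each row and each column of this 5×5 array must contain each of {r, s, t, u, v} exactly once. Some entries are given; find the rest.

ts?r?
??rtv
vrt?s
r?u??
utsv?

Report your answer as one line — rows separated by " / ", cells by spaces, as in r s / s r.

t s v r u / s u r t v / v r t u s / r v u s t / u t s v r

(r1,c3) = v
(r1,c5) = u
(r2,c1) = s
(r2,c2) = u
(r3,c4) = u
(r4,c2) = v
(r4,c4) = s
(r4,c5) = t
(r5,c5) = r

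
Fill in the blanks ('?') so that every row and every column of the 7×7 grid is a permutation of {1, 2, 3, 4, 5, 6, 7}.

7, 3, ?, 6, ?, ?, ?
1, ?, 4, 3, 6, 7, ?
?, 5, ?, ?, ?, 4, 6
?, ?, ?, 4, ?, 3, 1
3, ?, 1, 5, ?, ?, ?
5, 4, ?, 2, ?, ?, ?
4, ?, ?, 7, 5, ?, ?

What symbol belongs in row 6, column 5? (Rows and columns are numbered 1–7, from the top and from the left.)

7

(r2,c2) = 2
(r2,c7) = 5
(r3,c1) = 2
(r3,c4) = 1
(r4,c1) = 6
(r4,c2) = 7
(r4,c5) = 2
(r5,c2) = 6
(r5,c6) = 2
(r7,c2) = 1
(r7,c6) = 6
(r4,c3) = 5
(r6,c6) = 1
(r1,c3) = 2
(r1,c6) = 5
(r1,c7) = 4
(r5,c7) = 7
(r6,c7) = 3
(r7,c3) = 3
(r7,c7) = 2
(r1,c5) = 1
(r3,c3) = 7
(r3,c5) = 3
(r5,c5) = 4
(r6,c3) = 6
(r6,c5) = 7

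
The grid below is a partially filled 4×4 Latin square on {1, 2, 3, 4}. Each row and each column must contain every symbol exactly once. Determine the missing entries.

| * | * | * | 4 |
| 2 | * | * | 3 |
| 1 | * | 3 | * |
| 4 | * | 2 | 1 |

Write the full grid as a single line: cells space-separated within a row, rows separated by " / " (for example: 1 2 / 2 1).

3 2 1 4 / 2 1 4 3 / 1 4 3 2 / 4 3 2 1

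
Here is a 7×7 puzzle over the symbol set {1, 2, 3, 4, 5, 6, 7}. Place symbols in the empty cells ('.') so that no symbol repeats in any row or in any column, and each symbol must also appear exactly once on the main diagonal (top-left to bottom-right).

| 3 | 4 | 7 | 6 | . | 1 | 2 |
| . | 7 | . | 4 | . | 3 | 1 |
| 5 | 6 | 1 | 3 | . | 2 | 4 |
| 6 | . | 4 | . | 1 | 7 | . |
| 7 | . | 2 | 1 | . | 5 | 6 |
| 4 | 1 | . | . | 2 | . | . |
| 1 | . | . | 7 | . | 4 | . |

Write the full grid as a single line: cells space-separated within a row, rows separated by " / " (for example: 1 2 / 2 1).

3 4 7 6 5 1 2 / 2 7 5 4 6 3 1 / 5 6 1 3 7 2 4 / 6 5 4 2 1 7 3 / 7 3 2 1 4 5 6 / 4 1 3 5 2 6 7 / 1 2 6 7 3 4 5

Cell (r1,c5): row 1 has {1,2,3,4,6,7}; column 5 has {1,2} → 5.
Cell (r2,c1): row 2 has {1,3,4,7}; column 1 has {1,3,4,5,6,7} → 2.
Cell (r2,c5): row 2 has {1,2,3,4,7}; column 5 has {1,2,5} → 6.
Cell (r3,c5): row 3 has {1,2,3,4,5,6}; column 5 has {1,2,5,6} → 7.
Cell (r5,c2): row 5 has {1,2,5,6,7}; column 2 has {1,4,6,7} → 3.
Cell (r5,c5): row 5 has {1,2,3,5,6,7}; column 5 has {1,2,5,6,7}; the diagonal has {1,3,7} → 4.
Cell (r6,c4): row 6 has {1,2,4}; column 4 has {1,3,4,6,7} → 5.
Cell (r6,c6): row 6 has {1,2,4,5}; column 6 has {1,2,3,4,5,7}; the diagonal has {1,3,4,7} → 6.
Cell (r7,c5): row 7 has {1,4,7}; column 5 has {1,2,4,5,6,7} → 3.
Cell (r7,c7): row 7 has {1,3,4,7}; column 7 has {1,2,4,6}; the diagonal has {1,3,4,6,7} → 5.
Cell (r2,c3): row 2 has {1,2,3,4,6,7}; column 3 has {1,2,4,7} → 5.
Cell (r4,c4): row 4 has {1,4,6,7}; column 4 has {1,3,4,5,6,7}; the diagonal has {1,3,4,5,6,7} → 2.
Cell (r4,c7): row 4 has {1,2,4,6,7}; column 7 has {1,2,4,5,6} → 3.
Cell (r6,c3): row 6 has {1,2,4,5,6}; column 3 has {1,2,4,5,7} → 3.
Cell (r6,c7): row 6 has {1,2,3,4,5,6}; column 7 has {1,2,3,4,5,6} → 7.
Cell (r7,c2): row 7 has {1,3,4,5,7}; column 2 has {1,3,4,6,7} → 2.
Cell (r7,c3): row 7 has {1,2,3,4,5,7}; column 3 has {1,2,3,4,5,7} → 6.
Cell (r4,c2): row 4 has {1,2,3,4,6,7}; column 2 has {1,2,3,4,6,7} → 5.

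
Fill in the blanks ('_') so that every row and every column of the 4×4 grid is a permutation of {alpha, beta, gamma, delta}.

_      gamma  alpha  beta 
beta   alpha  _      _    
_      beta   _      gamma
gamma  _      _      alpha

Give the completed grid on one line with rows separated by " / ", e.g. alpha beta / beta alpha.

delta gamma alpha beta / beta alpha gamma delta / alpha beta delta gamma / gamma delta beta alpha

(r1,c1) = delta
(r2,c4) = delta
(r3,c1) = alpha
(r3,c3) = delta
(r4,c2) = delta
(r4,c3) = beta
(r2,c3) = gamma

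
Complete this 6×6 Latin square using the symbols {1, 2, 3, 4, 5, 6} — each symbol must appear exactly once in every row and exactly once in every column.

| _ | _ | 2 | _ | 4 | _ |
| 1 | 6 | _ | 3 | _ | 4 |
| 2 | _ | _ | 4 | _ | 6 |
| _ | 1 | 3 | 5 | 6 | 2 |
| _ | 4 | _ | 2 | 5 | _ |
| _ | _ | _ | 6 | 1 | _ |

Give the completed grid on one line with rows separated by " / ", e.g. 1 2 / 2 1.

row 1 has {2,4}; column 4 has {2,3,4,5,6} — only 1 is left for (r1,c4).
row 2 has {1,3,4,6}; column 3 has {2,3} — only 5 is left for (r2,c3).
row 2 has {1,3,4,5,6}; column 5 has {1,4,5,6} — only 2 is left for (r2,c5).
row 3 has {2,4,6}; column 3 has {2,3,5} — only 1 is left for (r3,c3).
row 3 has {1,2,4,6}; column 5 has {1,2,4,5,6} — only 3 is left for (r3,c5).
row 4 has {1,2,3,5,6}; column 1 has {1,2} — only 4 is left for (r4,c1).
row 5 has {2,4,5}; column 3 has {1,2,3,5} — only 6 is left for (r5,c3).
row 6 has {1,6}; column 3 has {1,2,3,5,6} — only 4 is left for (r6,c3).
row 3 has {1,2,3,4,6}; column 2 has {1,4,6} — only 5 is left for (r3,c2).
row 5 has {2,4,5,6}; column 1 has {1,2,4} — only 3 is left for (r5,c1).
row 5 has {2,3,4,5,6}; column 6 has {2,4,6} — only 1 is left for (r5,c6).
row 6 has {1,4,6}; column 1 has {1,2,3,4} — only 5 is left for (r6,c1).
row 6 has {1,4,5,6}; column 6 has {1,2,4,6} — only 3 is left for (r6,c6).
row 1 has {1,2,4}; column 1 has {1,2,3,4,5} — only 6 is left for (r1,c1).
row 1 has {1,2,4,6}; column 2 has {1,4,5,6} — only 3 is left for (r1,c2).
row 1 has {1,2,3,4,6}; column 6 has {1,2,3,4,6} — only 5 is left for (r1,c6).
row 6 has {1,3,4,5,6}; column 2 has {1,3,4,5,6} — only 2 is left for (r6,c2).

6 3 2 1 4 5 / 1 6 5 3 2 4 / 2 5 1 4 3 6 / 4 1 3 5 6 2 / 3 4 6 2 5 1 / 5 2 4 6 1 3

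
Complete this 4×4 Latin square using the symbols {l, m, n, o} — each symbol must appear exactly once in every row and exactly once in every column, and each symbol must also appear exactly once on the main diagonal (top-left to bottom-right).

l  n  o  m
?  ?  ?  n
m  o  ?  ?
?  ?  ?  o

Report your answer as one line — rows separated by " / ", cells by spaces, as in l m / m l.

l n o m / o m l n / m o n l / n l m o

At row 2, column 1: row 2 has {n}; column 1 has {l,m}; that leaves o.
At row 2, column 2: row 2 has {n,o}; column 2 has {n,o}; the diagonal has {l,o}; that leaves m.
At row 2, column 3: row 2 has {m,n,o}; column 3 has {o}; that leaves l.
At row 3, column 3: row 3 has {m,o}; column 3 has {l,o}; the diagonal has {l,m,o}; that leaves n.
At row 3, column 4: row 3 has {m,n,o}; column 4 has {m,n,o}; that leaves l.
At row 4, column 1: row 4 has {o}; column 1 has {l,m,o}; that leaves n.
At row 4, column 2: row 4 has {n,o}; column 2 has {m,n,o}; that leaves l.
At row 4, column 3: row 4 has {l,n,o}; column 3 has {l,n,o}; that leaves m.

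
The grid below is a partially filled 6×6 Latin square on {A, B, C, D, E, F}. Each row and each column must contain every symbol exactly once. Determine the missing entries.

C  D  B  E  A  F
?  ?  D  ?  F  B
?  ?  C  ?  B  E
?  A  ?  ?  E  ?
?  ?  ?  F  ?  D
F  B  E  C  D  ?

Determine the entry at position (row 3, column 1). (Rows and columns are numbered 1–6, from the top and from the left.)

(r2,c4) = A
(r3,c2) = F
(r3,c4) = D
(r4,c3) = F
(r4,c4) = B
(r4,c6) = C
(r5,c3) = A
(r5,c5) = C
(r6,c6) = A
(r2,c1) = E
(r2,c2) = C
(r3,c1) = A

A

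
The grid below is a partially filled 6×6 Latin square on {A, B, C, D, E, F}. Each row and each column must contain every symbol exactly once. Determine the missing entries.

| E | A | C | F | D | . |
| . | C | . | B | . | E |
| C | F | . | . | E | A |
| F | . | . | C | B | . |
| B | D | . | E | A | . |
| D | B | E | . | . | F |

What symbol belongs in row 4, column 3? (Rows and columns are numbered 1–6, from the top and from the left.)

(r1,c6) = B
(r2,c1) = A
(r2,c5) = F
(r3,c4) = D
(r4,c2) = E
(r4,c6) = D
(r5,c3) = F
(r5,c6) = C
(r6,c4) = A
(r6,c5) = C
(r2,c3) = D
(r3,c3) = B
(r4,c3) = A

A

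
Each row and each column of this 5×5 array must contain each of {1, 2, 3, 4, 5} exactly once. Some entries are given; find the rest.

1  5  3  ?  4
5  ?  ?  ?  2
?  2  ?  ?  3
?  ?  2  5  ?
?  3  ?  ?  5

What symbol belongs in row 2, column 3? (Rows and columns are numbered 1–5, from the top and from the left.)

4

(r1,c4) = 2
(r3,c1) = 4
(r3,c4) = 1
(r4,c1) = 3
(r4,c5) = 1
(r5,c1) = 2
(r5,c4) = 4
(r2,c4) = 3
(r3,c3) = 5
(r4,c2) = 4
(r5,c3) = 1
(r2,c2) = 1
(r2,c3) = 4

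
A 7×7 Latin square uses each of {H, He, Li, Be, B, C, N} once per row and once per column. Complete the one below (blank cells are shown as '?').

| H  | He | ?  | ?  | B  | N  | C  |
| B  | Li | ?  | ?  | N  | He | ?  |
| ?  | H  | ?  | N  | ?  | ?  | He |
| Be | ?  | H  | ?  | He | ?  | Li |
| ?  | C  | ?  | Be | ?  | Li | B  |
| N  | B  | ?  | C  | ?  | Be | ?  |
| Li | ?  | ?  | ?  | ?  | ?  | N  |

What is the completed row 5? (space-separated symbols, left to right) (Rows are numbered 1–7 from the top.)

He C N Be H Li B

(r1,c4) = Li
(r2,c4) = H
(r2,c7) = Be
(r3,c1) = C
(r3,c6) = B
(r4,c2) = N
(r4,c4) = B
(r4,c6) = C
(r5,c1) = He
(r5,c3) = N
(r5,c5) = H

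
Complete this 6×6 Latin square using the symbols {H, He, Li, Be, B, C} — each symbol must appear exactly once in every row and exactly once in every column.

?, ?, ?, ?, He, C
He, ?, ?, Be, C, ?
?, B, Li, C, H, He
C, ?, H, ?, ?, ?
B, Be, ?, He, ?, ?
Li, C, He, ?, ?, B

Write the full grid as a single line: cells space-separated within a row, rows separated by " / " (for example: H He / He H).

H Li Be B He C / He H B Be C Li / Be B Li C H He / C He H Li B Be / B Be C He Li H / Li C He H Be B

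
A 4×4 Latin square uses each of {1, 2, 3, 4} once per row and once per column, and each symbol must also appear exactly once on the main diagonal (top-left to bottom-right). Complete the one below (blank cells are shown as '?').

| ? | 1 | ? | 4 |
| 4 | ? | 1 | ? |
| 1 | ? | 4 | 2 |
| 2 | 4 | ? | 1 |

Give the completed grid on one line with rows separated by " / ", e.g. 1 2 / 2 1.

3 1 2 4 / 4 2 1 3 / 1 3 4 2 / 2 4 3 1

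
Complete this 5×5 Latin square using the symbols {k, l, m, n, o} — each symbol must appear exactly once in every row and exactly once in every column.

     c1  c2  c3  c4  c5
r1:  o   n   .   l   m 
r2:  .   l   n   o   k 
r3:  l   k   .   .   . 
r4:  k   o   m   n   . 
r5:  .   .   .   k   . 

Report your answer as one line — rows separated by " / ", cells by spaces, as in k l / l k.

o n k l m / m l n o k / l k o m n / k o m n l / n m l k o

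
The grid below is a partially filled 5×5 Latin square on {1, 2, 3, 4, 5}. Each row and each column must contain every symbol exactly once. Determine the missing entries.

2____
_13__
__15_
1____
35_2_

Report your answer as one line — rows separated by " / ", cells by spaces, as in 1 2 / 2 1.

(r2,c4) = 4
(r3,c1) = 4
(r4,c4) = 3
(r5,c3) = 4
(r5,c5) = 1
(r1,c3) = 5
(r1,c4) = 1
(r2,c1) = 5
(r2,c5) = 2
(r3,c5) = 3
(r4,c3) = 2
(r1,c5) = 4
(r3,c2) = 2
(r4,c2) = 4
(r4,c5) = 5
(r1,c2) = 3

2 3 5 1 4 / 5 1 3 4 2 / 4 2 1 5 3 / 1 4 2 3 5 / 3 5 4 2 1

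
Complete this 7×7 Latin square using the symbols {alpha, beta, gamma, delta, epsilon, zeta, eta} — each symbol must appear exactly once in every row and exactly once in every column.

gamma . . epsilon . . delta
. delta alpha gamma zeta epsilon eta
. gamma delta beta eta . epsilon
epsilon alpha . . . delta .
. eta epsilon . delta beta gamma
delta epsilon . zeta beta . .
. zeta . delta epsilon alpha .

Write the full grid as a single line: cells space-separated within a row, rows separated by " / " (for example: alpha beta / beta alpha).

(r1,c2) = beta
(r1,c5) = alpha
(r2,c1) = beta
(r3,c6) = zeta
(r4,c4) = eta
(r4,c5) = gamma
(r5,c4) = alpha
(r6,c7) = alpha
(r7,c1) = eta
(r7,c7) = beta
(r1,c6) = eta
(r3,c1) = alpha
(r4,c7) = zeta
(r5,c1) = zeta
(r6,c6) = gamma
(r7,c3) = gamma
(r1,c3) = zeta
(r4,c3) = beta
(r6,c3) = eta

gamma beta zeta epsilon alpha eta delta / beta delta alpha gamma zeta epsilon eta / alpha gamma delta beta eta zeta epsilon / epsilon alpha beta eta gamma delta zeta / zeta eta epsilon alpha delta beta gamma / delta epsilon eta zeta beta gamma alpha / eta zeta gamma delta epsilon alpha beta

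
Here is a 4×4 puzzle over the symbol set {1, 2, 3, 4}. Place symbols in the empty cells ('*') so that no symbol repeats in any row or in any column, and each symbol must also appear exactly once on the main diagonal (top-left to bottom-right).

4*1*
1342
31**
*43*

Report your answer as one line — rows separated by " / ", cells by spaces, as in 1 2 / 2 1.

4 2 1 3 / 1 3 4 2 / 3 1 2 4 / 2 4 3 1

(r1,c2) = 2
(r1,c4) = 3
(r3,c3) = 2
(r3,c4) = 4
(r4,c1) = 2
(r4,c4) = 1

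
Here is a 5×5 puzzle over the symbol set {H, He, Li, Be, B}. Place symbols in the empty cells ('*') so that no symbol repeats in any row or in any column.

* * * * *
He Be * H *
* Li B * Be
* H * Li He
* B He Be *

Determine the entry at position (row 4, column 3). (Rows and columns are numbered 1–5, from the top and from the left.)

Be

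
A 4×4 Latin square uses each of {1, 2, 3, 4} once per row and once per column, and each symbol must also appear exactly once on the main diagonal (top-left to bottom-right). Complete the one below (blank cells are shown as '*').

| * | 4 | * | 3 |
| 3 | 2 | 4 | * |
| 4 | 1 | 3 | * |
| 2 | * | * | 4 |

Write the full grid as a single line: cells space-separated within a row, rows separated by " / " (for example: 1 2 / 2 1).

(r1,c1) = 1
(r1,c3) = 2
(r2,c4) = 1
(r3,c4) = 2
(r4,c2) = 3
(r4,c3) = 1

1 4 2 3 / 3 2 4 1 / 4 1 3 2 / 2 3 1 4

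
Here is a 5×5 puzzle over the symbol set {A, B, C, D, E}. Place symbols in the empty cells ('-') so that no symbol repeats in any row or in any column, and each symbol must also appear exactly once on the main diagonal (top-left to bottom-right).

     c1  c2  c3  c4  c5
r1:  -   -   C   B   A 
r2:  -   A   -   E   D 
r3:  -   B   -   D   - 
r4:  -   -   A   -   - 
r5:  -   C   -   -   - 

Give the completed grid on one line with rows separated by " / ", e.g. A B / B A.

D E C B A / C A B E D / A B E D C / B D A C E / E C D A B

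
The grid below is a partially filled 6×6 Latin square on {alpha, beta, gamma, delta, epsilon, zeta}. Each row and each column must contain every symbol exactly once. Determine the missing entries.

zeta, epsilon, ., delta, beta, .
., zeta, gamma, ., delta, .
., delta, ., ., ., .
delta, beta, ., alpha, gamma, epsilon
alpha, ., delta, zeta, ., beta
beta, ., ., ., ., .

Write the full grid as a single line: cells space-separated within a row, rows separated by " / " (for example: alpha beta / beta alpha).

(r1,c3): row 1 has {beta,delta,epsilon,zeta}; column 3 has {gamma,delta}, so it must be alpha.
(r1,c6): row 1 has {alpha,beta,delta,epsilon,zeta}; column 6 has {beta,epsilon}, so it must be gamma.
(r2,c1): row 2 has {gamma,delta,zeta}; column 1 has {alpha,beta,delta,zeta}, so it must be epsilon.
(r2,c4): row 2 has {gamma,delta,epsilon,zeta}; column 4 has {alpha,delta,zeta}, so it must be beta.
(r2,c6): row 2 has {beta,gamma,delta,epsilon,zeta}; column 6 has {beta,gamma,epsilon}, so it must be alpha.
(r3,c1): row 3 has {delta}; column 1 has {alpha,beta,delta,epsilon,zeta}, so it must be gamma.
(r3,c4): row 3 has {gamma,delta}; column 4 has {alpha,beta,delta,zeta}, so it must be epsilon.
(r3,c6): row 3 has {gamma,delta,epsilon}; column 6 has {alpha,beta,gamma,epsilon}, so it must be zeta.
(r4,c3): row 4 has {alpha,beta,gamma,delta,epsilon}; column 3 has {alpha,gamma,delta}, so it must be zeta.
(r5,c2): row 5 has {alpha,beta,delta,zeta}; column 2 has {beta,delta,epsilon,zeta}, so it must be gamma.
(r5,c5): row 5 has {alpha,beta,gamma,delta,zeta}; column 5 has {beta,gamma,delta}, so it must be epsilon.
(r6,c2): row 6 has {beta}; column 2 has {beta,gamma,delta,epsilon,zeta}, so it must be alpha.
(r6,c3): row 6 has {alpha,beta}; column 3 has {alpha,gamma,delta,zeta}, so it must be epsilon.
(r6,c4): row 6 has {alpha,beta,epsilon}; column 4 has {alpha,beta,delta,epsilon,zeta}, so it must be gamma.
(r6,c5): row 6 has {alpha,beta,gamma,epsilon}; column 5 has {beta,gamma,delta,epsilon}, so it must be zeta.
(r6,c6): row 6 has {alpha,beta,gamma,epsilon,zeta}; column 6 has {alpha,beta,gamma,epsilon,zeta}, so it must be delta.
(r3,c3): row 3 has {gamma,delta,epsilon,zeta}; column 3 has {alpha,gamma,delta,epsilon,zeta}, so it must be beta.
(r3,c5): row 3 has {beta,gamma,delta,epsilon,zeta}; column 5 has {beta,gamma,delta,epsilon,zeta}, so it must be alpha.

zeta epsilon alpha delta beta gamma / epsilon zeta gamma beta delta alpha / gamma delta beta epsilon alpha zeta / delta beta zeta alpha gamma epsilon / alpha gamma delta zeta epsilon beta / beta alpha epsilon gamma zeta delta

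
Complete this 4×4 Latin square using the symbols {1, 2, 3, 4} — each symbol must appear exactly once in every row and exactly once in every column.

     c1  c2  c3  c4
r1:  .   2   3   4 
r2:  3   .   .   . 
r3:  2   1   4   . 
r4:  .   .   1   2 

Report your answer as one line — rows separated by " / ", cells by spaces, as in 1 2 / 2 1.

1 2 3 4 / 3 4 2 1 / 2 1 4 3 / 4 3 1 2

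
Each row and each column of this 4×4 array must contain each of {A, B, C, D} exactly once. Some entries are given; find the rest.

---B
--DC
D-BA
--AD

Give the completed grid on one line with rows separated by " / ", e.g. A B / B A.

A D C B / B A D C / D C B A / C B A D

Cell (r1,c3): row 1 has {B}; column 3 has {A,B,D} → C.
Cell (r3,c2): row 3 has {A,B,D}; column 2 is empty so far → C.
Cell (r4,c2): row 4 has {A,D}; column 2 has {C} → B.
Cell (r1,c1): row 1 has {B,C}; column 1 has {D} → A.
Cell (r1,c2): row 1 has {A,B,C}; column 2 has {B,C} → D.
Cell (r2,c1): row 2 has {C,D}; column 1 has {A,D} → B.
Cell (r2,c2): row 2 has {B,C,D}; column 2 has {B,C,D} → A.
Cell (r4,c1): row 4 has {A,B,D}; column 1 has {A,B,D} → C.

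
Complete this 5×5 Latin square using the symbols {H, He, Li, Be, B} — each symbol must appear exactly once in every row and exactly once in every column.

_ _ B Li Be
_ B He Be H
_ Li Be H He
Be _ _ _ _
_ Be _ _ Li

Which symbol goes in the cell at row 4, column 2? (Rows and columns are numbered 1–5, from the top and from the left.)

Cell (r2,c1): row 2 has {H,He,Be,B}; column 1 has {Be} → Li.
Cell (r3,c1): row 3 has {H,He,Li,Be}; column 1 has {Li,Be} → B.
Cell (r4,c5): row 4 has {Be}; column 5 has {H,He,Li,Be} → B.
Cell (r5,c3): row 5 has {Li,Be}; column 3 has {He,Be,B} → H.
Cell (r4,c3): row 4 has {Be,B}; column 3 has {H,He,Be,B} → Li.
Cell (r4,c4): row 4 has {Li,Be,B}; column 4 has {H,Li,Be} → He.
Cell (r5,c1): row 5 has {H,Li,Be}; column 1 has {Li,Be,B} → He.
Cell (r5,c4): row 5 has {H,He,Li,Be}; column 4 has {H,He,Li,Be} → B.
Cell (r1,c1): row 1 has {Li,Be,B}; column 1 has {He,Li,Be,B} → H.
Cell (r1,c2): row 1 has {H,Li,Be,B}; column 2 has {Li,Be,B} → He.
Cell (r4,c2): row 4 has {He,Li,Be,B}; column 2 has {He,Li,Be,B} → H.

H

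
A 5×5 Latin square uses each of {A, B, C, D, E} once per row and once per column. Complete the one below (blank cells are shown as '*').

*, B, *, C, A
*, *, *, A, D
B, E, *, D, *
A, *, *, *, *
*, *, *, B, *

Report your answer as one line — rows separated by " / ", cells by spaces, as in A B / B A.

D B E C A / E C B A D / B E A D C / A D C E B / C A D B E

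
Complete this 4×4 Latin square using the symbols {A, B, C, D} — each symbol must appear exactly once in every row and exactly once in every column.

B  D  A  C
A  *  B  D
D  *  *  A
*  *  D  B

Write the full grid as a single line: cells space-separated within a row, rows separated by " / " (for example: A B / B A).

B D A C / A C B D / D B C A / C A D B

At row 2, column 2: row 2 has {A,B,D}; column 2 has {D}; that leaves C.
At row 3, column 2: row 3 has {A,D}; column 2 has {C,D}; that leaves B.
At row 3, column 3: row 3 has {A,B,D}; column 3 has {A,B,D}; that leaves C.
At row 4, column 1: row 4 has {B,D}; column 1 has {A,B,D}; that leaves C.
At row 4, column 2: row 4 has {B,C,D}; column 2 has {B,C,D}; that leaves A.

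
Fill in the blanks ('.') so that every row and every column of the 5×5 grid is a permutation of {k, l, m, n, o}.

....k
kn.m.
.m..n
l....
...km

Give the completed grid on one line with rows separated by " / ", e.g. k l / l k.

Cell (r3,c1): row 3 has {m,n}; column 1 has {k,l} → o.
Cell (r3,c4): row 3 has {m,n,o}; column 4 has {k,m} → l.
Cell (r4,c5): row 4 has {l}; column 5 has {k,m,n} → o.
Cell (r5,c1): row 5 has {k,m}; column 1 has {k,l,o} → n.
Cell (r1,c1): row 1 has {k}; column 1 has {k,l,n,o} → m.
Cell (r2,c5): row 2 has {k,m,n}; column 5 has {k,m,n,o} → l.
Cell (r3,c3): row 3 has {l,m,n,o}; column 3 is empty so far → k.
Cell (r4,c2): row 4 has {l,o}; column 2 has {m,n} → k.
Cell (r4,c4): row 4 has {k,l,o}; column 4 has {k,l,m} → n.
Cell (r1,c4): row 1 has {k,m}; column 4 has {k,l,m,n} → o.
Cell (r2,c3): row 2 has {k,l,m,n}; column 3 has {k} → o.
Cell (r4,c3): row 4 has {k,l,n,o}; column 3 has {k,o} → m.
Cell (r5,c3): row 5 has {k,m,n}; column 3 has {k,m,o} → l.
Cell (r1,c2): row 1 has {k,m,o}; column 2 has {k,m,n} → l.
Cell (r1,c3): row 1 has {k,l,m,o}; column 3 has {k,l,m,o} → n.
Cell (r5,c2): row 5 has {k,l,m,n}; column 2 has {k,l,m,n} → o.

m l n o k / k n o m l / o m k l n / l k m n o / n o l k m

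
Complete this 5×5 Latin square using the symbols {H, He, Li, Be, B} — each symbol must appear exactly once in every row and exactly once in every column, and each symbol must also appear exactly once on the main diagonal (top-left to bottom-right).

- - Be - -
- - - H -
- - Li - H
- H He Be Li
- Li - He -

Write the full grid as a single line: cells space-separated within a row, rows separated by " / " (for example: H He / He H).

(r2,c3): row 2 has {H}; column 3 has {He,Li,Be}, so it must be B.
(r3,c4): row 3 has {H,Li}; column 4 has {H,He,Be}, so it must be B.
(r4,c1): row 4 has {H,He,Li,Be}; column 1 is empty so far, so it must be B.
(r5,c3): row 5 has {He,Li}; column 3 has {He,Li,Be,B}, so it must be H.
(r5,c5): row 5 has {H,He,Li}; column 5 has {H,Li}; the diagonal has {Li,Be}, so it must be B.
(r1,c4): row 1 has {Be}; column 4 has {H,He,Be,B}, so it must be Li.
(r1,c5): row 1 has {Li,Be}; column 5 has {H,Li,B}, so it must be He.
(r2,c2): row 2 has {H,B}; column 2 has {H,Li}; the diagonal has {Li,Be,B}, so it must be He.
(r2,c5): row 2 has {H,He,B}; column 5 has {H,He,Li,B}, so it must be Be.
(r3,c2): row 3 has {H,Li,B}; column 2 has {H,He,Li}, so it must be Be.
(r5,c1): row 5 has {H,He,Li,B}; column 1 has {B}, so it must be Be.
(r1,c1): row 1 has {He,Li,Be}; column 1 has {Be,B}; the diagonal has {He,Li,Be,B}, so it must be H.
(r1,c2): row 1 has {H,He,Li,Be}; column 2 has {H,He,Li,Be}, so it must be B.
(r2,c1): row 2 has {H,He,Be,B}; column 1 has {H,Be,B}, so it must be Li.
(r3,c1): row 3 has {H,Li,Be,B}; column 1 has {H,Li,Be,B}, so it must be He.

H B Be Li He / Li He B H Be / He Be Li B H / B H He Be Li / Be Li H He B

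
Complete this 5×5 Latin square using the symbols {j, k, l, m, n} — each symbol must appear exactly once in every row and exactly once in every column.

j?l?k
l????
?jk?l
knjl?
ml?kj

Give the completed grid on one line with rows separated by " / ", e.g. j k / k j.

At row 1, column 2: row 1 has {j,k,l}; column 2 has {j,l,n}; that leaves m.
At row 1, column 4: row 1 has {j,k,l,m}; column 4 has {k,l}; that leaves n.
At row 2, column 2: row 2 has {l}; column 2 has {j,l,m,n}; that leaves k.
At row 3, column 1: row 3 has {j,k,l}; column 1 has {j,k,l,m}; that leaves n.
At row 3, column 4: row 3 has {j,k,l,n}; column 4 has {k,l,n}; that leaves m.
At row 4, column 5: row 4 has {j,k,l,n}; column 5 has {j,k,l}; that leaves m.
At row 5, column 3: row 5 has {j,k,l,m}; column 3 has {j,k,l}; that leaves n.
At row 2, column 3: row 2 has {k,l}; column 3 has {j,k,l,n}; that leaves m.
At row 2, column 4: row 2 has {k,l,m}; column 4 has {k,l,m,n}; that leaves j.
At row 2, column 5: row 2 has {j,k,l,m}; column 5 has {j,k,l,m}; that leaves n.

j m l n k / l k m j n / n j k m l / k n j l m / m l n k j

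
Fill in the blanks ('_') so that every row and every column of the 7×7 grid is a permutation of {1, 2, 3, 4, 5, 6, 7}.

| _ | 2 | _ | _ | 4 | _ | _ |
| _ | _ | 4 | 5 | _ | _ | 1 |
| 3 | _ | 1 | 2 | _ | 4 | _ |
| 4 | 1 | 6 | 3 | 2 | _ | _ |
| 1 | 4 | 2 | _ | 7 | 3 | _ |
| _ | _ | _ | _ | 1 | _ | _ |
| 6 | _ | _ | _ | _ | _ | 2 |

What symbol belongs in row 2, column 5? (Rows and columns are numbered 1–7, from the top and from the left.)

6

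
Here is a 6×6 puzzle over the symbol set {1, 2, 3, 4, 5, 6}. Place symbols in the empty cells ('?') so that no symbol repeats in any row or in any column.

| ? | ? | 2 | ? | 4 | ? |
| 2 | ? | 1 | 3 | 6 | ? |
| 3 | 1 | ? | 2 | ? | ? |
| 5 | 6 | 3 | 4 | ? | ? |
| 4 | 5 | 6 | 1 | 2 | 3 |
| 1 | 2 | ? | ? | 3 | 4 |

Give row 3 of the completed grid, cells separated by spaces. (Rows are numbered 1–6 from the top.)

3 1 4 2 5 6

(r1,c1) = 6
(r1,c2) = 3
(r1,c4) = 5
(r1,c6) = 1
(r2,c2) = 4
(r2,c6) = 5
(r3,c5) = 5
(r3,c6) = 6
(r4,c5) = 1
(r4,c6) = 2
(r6,c3) = 5
(r6,c4) = 6
(r3,c3) = 4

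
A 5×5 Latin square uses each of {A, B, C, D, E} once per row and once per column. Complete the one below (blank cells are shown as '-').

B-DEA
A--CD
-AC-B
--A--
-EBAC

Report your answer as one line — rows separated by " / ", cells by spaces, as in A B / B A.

B C D E A / A B E C D / E A C D B / C D A B E / D E B A C

(r1,c2) = C
(r2,c2) = B
(r2,c3) = E
(r3,c4) = D
(r4,c2) = D
(r4,c4) = B
(r4,c5) = E
(r5,c1) = D
(r3,c1) = E
(r4,c1) = C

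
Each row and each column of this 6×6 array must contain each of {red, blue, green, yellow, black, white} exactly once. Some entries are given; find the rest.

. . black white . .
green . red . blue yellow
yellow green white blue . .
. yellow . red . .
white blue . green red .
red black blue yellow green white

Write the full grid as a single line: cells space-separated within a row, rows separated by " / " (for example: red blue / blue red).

blue red black white yellow green / green white red black blue yellow / yellow green white blue black red / black yellow green red white blue / white blue yellow green red black / red black blue yellow green white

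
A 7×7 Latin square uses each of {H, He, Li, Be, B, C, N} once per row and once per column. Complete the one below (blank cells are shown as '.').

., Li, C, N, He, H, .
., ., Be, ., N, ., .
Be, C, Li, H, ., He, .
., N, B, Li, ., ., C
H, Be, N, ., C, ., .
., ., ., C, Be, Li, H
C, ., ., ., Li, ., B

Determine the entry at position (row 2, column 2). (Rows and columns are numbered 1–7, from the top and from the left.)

H

row 1 has {H,He,Li,C,N}; column 1 has {H,Be,C} — only B is left for (r1,c1).
row 1 has {H,He,Li,B,C,N}; column 7 has {H,B,C} — only Be is left for (r1,c7).
row 3 has {H,He,Li,Be,C}; column 5 has {He,Li,Be,C,N} — only B is left for (r3,c5).
row 3 has {H,He,Li,Be,B,C}; column 7 has {H,Be,B,C} — only N is left for (r3,c7).
row 4 has {Li,B,C,N}; column 1 has {H,Be,B,C} — only He is left for (r4,c1).
row 4 has {He,Li,B,C,N}; column 5 has {He,Li,Be,B,C,N} — only H is left for (r4,c5).
row 4 has {H,He,Li,B,C,N}; column 6 has {H,He,Li} — only Be is left for (r4,c6).
row 5 has {H,Be,C,N}; column 6 has {H,He,Li,Be} — only B is left for (r5,c6).
row 6 has {H,Li,Be,C}; column 1 has {H,He,Be,B,C} — only N is left for (r6,c1).
row 6 has {H,Li,Be,C,N}; column 3 has {Li,Be,B,C,N} — only He is left for (r6,c3).
row 7 has {Li,B,C}; column 3 has {He,Li,Be,B,C,N} — only H is left for (r7,c3).
row 7 has {H,Li,B,C}; column 6 has {H,He,Li,Be,B} — only N is left for (r7,c6).
row 2 has {Be,N}; column 1 has {H,He,Be,B,C,N} — only Li is left for (r2,c1).
row 2 has {Li,Be,N}; column 6 has {H,He,Li,Be,B,N} — only C is left for (r2,c6).
row 2 has {Li,Be,C,N}; column 7 has {H,Be,B,C,N} — only He is left for (r2,c7).
row 5 has {H,Be,B,C,N}; column 4 has {H,Li,C,N} — only He is left for (r5,c4).
row 5 has {H,He,Be,B,C,N}; column 7 has {H,He,Be,B,C,N} — only Li is left for (r5,c7).
row 6 has {H,He,Li,Be,C,N}; column 2 has {Li,Be,C,N} — only B is left for (r6,c2).
row 7 has {H,Li,B,C,N}; column 2 has {Li,Be,B,C,N} — only He is left for (r7,c2).
row 7 has {H,He,Li,B,C,N}; column 4 has {H,He,Li,C,N} — only Be is left for (r7,c4).
row 2 has {He,Li,Be,C,N}; column 2 has {He,Li,Be,B,C,N} — only H is left for (r2,c2).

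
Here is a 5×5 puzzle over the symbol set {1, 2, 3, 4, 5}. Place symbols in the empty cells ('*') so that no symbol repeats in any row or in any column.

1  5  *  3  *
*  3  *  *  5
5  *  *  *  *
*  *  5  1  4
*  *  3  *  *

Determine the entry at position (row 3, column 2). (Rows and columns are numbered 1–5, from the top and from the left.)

(r1,c5) = 2
(r4,c2) = 2
(r5,c5) = 1
(r1,c3) = 4
(r3,c5) = 3
(r4,c1) = 3
(r5,c2) = 4
(r3,c2) = 1

1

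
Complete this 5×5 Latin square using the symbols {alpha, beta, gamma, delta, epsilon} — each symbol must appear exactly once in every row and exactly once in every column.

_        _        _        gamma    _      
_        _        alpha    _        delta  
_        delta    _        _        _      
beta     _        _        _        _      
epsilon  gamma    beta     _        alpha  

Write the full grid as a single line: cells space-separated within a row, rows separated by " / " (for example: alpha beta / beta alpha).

(r2,c1): row 2 has {alpha,delta}; column 1 has {beta,epsilon}, so it must be gamma.
(r3,c1): row 3 has {delta}; column 1 has {beta,gamma,epsilon}, so it must be alpha.
(r5,c4): row 5 has {alpha,beta,gamma,epsilon}; column 4 has {gamma}, so it must be delta.
(r1,c1): row 1 has {gamma}; column 1 has {alpha,beta,gamma,epsilon}, so it must be delta.
(r1,c3): row 1 has {gamma,delta}; column 3 has {alpha,beta}, so it must be epsilon.
(r1,c5): row 1 has {gamma,delta,epsilon}; column 5 has {alpha,delta}, so it must be beta.
(r3,c3): row 3 has {alpha,delta}; column 3 has {alpha,beta,epsilon}, so it must be gamma.
(r3,c5): row 3 has {alpha,gamma,delta}; column 5 has {alpha,beta,delta}, so it must be epsilon.
(r4,c3): row 4 has {beta}; column 3 has {alpha,beta,gamma,epsilon}, so it must be delta.
(r4,c5): row 4 has {beta,delta}; column 5 has {alpha,beta,delta,epsilon}, so it must be gamma.
(r1,c2): row 1 has {beta,gamma,delta,epsilon}; column 2 has {gamma,delta}, so it must be alpha.
(r3,c4): row 3 has {alpha,gamma,delta,epsilon}; column 4 has {gamma,delta}, so it must be beta.
(r4,c2): row 4 has {beta,gamma,delta}; column 2 has {alpha,gamma,delta}, so it must be epsilon.
(r4,c4): row 4 has {beta,gamma,delta,epsilon}; column 4 has {beta,gamma,delta}, so it must be alpha.
(r2,c2): row 2 has {alpha,gamma,delta}; column 2 has {alpha,gamma,delta,epsilon}, so it must be beta.
(r2,c4): row 2 has {alpha,beta,gamma,delta}; column 4 has {alpha,beta,gamma,delta}, so it must be epsilon.

delta alpha epsilon gamma beta / gamma beta alpha epsilon delta / alpha delta gamma beta epsilon / beta epsilon delta alpha gamma / epsilon gamma beta delta alpha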